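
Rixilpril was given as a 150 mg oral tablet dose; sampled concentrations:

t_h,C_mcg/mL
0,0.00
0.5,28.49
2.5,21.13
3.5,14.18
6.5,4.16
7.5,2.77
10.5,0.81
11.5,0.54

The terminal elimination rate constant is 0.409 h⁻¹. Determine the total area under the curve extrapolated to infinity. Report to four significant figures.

Trapezoidal AUC_0→11.5:
  [0→0.5]: (0.00+28.49)/2 × 0.5 = 7.1225
  [0.5→2.5]: (28.49+21.13)/2 × 2 = 49.62
  [2.5→3.5]: (21.13+14.18)/2 × 1 = 17.655
  [3.5→6.5]: (14.18+4.16)/2 × 3 = 27.51
  [6.5→7.5]: (4.16+2.77)/2 × 1 = 3.465
  [7.5→10.5]: (2.77+0.81)/2 × 3 = 5.37
  [10.5→11.5]: (0.81+0.54)/2 × 1 = 0.675
  Sum = 111.4175 mcg/mL·h
Extrapolated tail: C_last / k_e = 0.54 / 0.409 = 1.320
AUC_0→∞ = 111.4175 + 1.320 = 112.7375 mcg/mL·h

AUC = 112.7 mcg/mL·h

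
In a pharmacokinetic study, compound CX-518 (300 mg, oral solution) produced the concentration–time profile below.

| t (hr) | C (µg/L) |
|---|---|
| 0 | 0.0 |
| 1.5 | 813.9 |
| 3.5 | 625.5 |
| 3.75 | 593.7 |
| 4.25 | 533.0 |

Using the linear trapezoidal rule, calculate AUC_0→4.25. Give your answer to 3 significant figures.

Trapezoidal AUC_0→4.25:
  [0→1.5]: (0.0+813.9)/2 × 1.5 = 610.425
  [1.5→3.5]: (813.9+625.5)/2 × 2 = 1439.4
  [3.5→3.75]: (625.5+593.7)/2 × 0.25 = 152.4
  [3.75→4.25]: (593.7+533.0)/2 × 0.5 = 281.675
  Sum = 2483.9 µg/L·hr

AUC = 2480 µg/L·hr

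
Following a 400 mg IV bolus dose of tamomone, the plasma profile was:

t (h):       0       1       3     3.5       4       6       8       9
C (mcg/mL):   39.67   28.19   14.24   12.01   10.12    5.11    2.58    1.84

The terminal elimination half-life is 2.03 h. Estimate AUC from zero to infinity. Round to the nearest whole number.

Trapezoidal AUC_0→9:
  [0→1]: (39.67+28.19)/2 × 1 = 33.93
  [1→3]: (28.19+14.24)/2 × 2 = 42.43
  [3→3.5]: (14.24+12.01)/2 × 0.5 = 6.5625
  [3.5→4]: (12.01+10.12)/2 × 0.5 = 5.5325
  [4→6]: (10.12+5.11)/2 × 2 = 15.23
  [6→8]: (5.11+2.58)/2 × 2 = 7.69
  [8→9]: (2.58+1.84)/2 × 1 = 2.21
  Sum = 113.585 mcg/mL·h
k_e = ln2 / t½ = 0.693147 / 2.03 = 0.3415 h^-1
Extrapolated tail: C_last / k_e = 1.84 / 0.3415 = 5.388
AUC_0→∞ = 113.585 + 5.388 = 118.973 mcg/mL·h

AUC = 119 mcg/mL·h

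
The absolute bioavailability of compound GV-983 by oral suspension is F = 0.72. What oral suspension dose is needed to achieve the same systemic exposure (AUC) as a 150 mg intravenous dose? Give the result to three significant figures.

D_oral = 208 mg

For equal systemic exposure: F × D_ev = D_iv
D_ev = D_iv / F = 150 / 0.72 = 208.333 mg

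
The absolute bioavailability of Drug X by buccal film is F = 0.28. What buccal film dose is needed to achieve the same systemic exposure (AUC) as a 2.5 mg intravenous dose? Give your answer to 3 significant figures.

D_buccal = 8.93 mg

For equal systemic exposure: F × D_ev = D_iv
D_ev = D_iv / F = 2.5 / 0.28 = 8.92857 mg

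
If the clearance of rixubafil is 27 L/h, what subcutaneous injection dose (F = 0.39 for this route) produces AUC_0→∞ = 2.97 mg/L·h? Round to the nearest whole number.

Dose = CL × AUC_0→∞ / F
     = 27 × 2.97 / 0.39 = 205.615 mg

Dose = 206 mg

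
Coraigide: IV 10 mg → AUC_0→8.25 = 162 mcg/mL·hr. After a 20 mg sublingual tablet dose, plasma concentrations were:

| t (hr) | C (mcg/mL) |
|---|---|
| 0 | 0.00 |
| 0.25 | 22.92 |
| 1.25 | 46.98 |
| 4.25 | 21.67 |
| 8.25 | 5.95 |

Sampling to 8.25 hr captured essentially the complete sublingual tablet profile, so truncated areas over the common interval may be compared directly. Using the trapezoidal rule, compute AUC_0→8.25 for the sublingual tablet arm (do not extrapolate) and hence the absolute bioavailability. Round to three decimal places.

Trapezoidal AUC_0→8.25 (sublingual tablet):
  [0→0.25]: (0.00+22.92)/2 × 0.25 = 2.865
  [0.25→1.25]: (22.92+46.98)/2 × 1 = 34.95
  [1.25→4.25]: (46.98+21.67)/2 × 3 = 102.975
  [4.25→8.25]: (21.67+5.95)/2 × 4 = 55.24
  Sum = 196.03 mcg/mL·hr
F = (AUC_ev/D_ev)/(AUC_iv/D_iv) = (196.03/20)/(162/10) = 9.8015/16.2 = 0.6050

F = 0.605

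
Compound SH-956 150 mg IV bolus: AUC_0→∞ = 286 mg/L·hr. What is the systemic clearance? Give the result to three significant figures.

CL = 0.524 L/hr

CL = Dose_iv / AUC_0→∞
   = 150 / 286 = 0.524476 L/hr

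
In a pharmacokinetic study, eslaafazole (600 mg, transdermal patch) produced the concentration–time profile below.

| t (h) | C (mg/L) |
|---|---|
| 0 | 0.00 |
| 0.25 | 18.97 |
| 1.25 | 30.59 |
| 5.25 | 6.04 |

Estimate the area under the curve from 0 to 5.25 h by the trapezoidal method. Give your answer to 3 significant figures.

Trapezoidal AUC_0→5.25:
  [0→0.25]: (0.00+18.97)/2 × 0.25 = 2.37125
  [0.25→1.25]: (18.97+30.59)/2 × 1 = 24.78
  [1.25→5.25]: (30.59+6.04)/2 × 4 = 73.26
  Sum = 100.41125 mg/L·h

AUC = 100 mg/L·h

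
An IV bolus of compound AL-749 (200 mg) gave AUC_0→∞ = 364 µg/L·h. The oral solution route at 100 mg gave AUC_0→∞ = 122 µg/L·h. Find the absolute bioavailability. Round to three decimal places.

F = (AUC_ev / D_ev) / (AUC_iv / D_iv)
  = (122/100) / (364/200)
  = 1.22 / 1.82 = 0.6703

F = 0.670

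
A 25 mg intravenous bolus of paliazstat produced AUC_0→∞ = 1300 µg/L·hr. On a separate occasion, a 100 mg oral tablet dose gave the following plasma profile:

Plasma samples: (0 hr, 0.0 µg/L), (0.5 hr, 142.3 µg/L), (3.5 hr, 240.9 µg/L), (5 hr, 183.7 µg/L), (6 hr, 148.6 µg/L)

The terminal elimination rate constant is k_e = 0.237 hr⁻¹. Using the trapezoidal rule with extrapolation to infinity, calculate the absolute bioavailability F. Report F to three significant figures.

F = 0.331

Trapezoidal AUC_0→6 (oral tablet):
  [0→0.5]: (0.0+142.3)/2 × 0.5 = 35.575
  [0.5→3.5]: (142.3+240.9)/2 × 3 = 574.8
  [3.5→5]: (240.9+183.7)/2 × 1.5 = 318.45
  [5→6]: (183.7+148.6)/2 × 1 = 166.15
  Sum = 1094.975 µg/L·hr
Tail: C_last/k_e = 148.6/0.237 = 627.004
AUC_0→∞ (oral tablet) = 1094.975 + 627.004 = 1721.979 µg/L·hr
F = (AUC_ev/D_ev)/(AUC_iv/D_iv) = (1721.979/100)/(1300/25) = 17.21979/52 = 0.3311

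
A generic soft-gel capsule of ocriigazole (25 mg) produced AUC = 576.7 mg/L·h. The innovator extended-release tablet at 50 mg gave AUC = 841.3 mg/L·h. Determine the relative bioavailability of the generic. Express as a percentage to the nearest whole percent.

F_rel = (AUC_test/D_test) / (AUC_ref/D_ref)
      = (576.7/25) / (841.3/50)
      = 23.068 / 16.826 = 1.3710 = 137.10%

F_rel = 137%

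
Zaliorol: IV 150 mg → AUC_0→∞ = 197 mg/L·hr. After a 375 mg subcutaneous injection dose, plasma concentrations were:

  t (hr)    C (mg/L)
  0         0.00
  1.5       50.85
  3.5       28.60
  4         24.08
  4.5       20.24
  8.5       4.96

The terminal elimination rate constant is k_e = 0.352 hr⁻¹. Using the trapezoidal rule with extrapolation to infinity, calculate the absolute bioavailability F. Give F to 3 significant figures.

F = 0.419

Trapezoidal AUC_0→8.5 (subcutaneous injection):
  [0→1.5]: (0.00+50.85)/2 × 1.5 = 38.1375
  [1.5→3.5]: (50.85+28.60)/2 × 2 = 79.45
  [3.5→4]: (28.60+24.08)/2 × 0.5 = 13.17
  [4→4.5]: (24.08+20.24)/2 × 0.5 = 11.08
  [4.5→8.5]: (20.24+4.96)/2 × 4 = 50.4
  Sum = 192.2375 mg/L·hr
Tail: C_last/k_e = 4.96/0.352 = 14.091
AUC_0→∞ (subcutaneous injection) = 192.2375 + 14.091 = 206.3285 mg/L·hr
F = (AUC_ev/D_ev)/(AUC_iv/D_iv) = (206.3285/375)/(197/150) = 0.550209/1.31333 = 0.4189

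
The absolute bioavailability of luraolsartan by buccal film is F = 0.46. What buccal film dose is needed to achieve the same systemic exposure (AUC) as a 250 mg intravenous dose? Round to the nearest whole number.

For equal systemic exposure: F × D_ev = D_iv
D_ev = D_iv / F = 250 / 0.46 = 543.478 mg

D_buccal = 543 mg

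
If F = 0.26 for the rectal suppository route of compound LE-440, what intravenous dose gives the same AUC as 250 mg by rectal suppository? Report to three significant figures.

Systemic exposure from an extravascular dose = F × D_ev, so the equivalent IV dose is F × D_ev.
D_iv = F × D_ev = 0.26 × 250 = 65 mg

D_iv = 65.0 mg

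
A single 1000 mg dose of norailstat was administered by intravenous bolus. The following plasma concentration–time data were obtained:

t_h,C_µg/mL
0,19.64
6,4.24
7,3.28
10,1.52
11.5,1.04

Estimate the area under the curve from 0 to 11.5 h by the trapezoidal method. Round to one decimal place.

AUC = 84.5 µg/mL·h

Trapezoidal AUC_0→11.5:
  [0→6]: (19.64+4.24)/2 × 6 = 71.64
  [6→7]: (4.24+3.28)/2 × 1 = 3.76
  [7→10]: (3.28+1.52)/2 × 3 = 7.2
  [10→11.5]: (1.52+1.04)/2 × 1.5 = 1.92
  Sum = 84.52 µg/mL·h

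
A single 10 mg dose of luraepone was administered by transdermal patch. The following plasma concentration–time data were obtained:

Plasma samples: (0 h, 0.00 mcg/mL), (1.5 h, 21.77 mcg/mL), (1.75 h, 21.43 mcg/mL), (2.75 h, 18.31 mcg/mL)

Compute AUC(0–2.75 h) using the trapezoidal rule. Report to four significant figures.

AUC = 41.60 mcg/mL·h

Trapezoidal AUC_0→2.75:
  [0→1.5]: (0.00+21.77)/2 × 1.5 = 16.3275
  [1.5→1.75]: (21.77+21.43)/2 × 0.25 = 5.4
  [1.75→2.75]: (21.43+18.31)/2 × 1 = 19.87
  Sum = 41.5975 mcg/mL·h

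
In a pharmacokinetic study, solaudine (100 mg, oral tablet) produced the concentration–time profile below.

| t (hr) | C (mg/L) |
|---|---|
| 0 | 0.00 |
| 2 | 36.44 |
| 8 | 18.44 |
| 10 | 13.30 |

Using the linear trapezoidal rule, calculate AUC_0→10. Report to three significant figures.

Trapezoidal AUC_0→10:
  [0→2]: (0.00+36.44)/2 × 2 = 36.44
  [2→8]: (36.44+18.44)/2 × 6 = 164.64
  [8→10]: (18.44+13.30)/2 × 2 = 31.74
  Sum = 232.82 mg/L·hr

AUC = 233 mg/L·hr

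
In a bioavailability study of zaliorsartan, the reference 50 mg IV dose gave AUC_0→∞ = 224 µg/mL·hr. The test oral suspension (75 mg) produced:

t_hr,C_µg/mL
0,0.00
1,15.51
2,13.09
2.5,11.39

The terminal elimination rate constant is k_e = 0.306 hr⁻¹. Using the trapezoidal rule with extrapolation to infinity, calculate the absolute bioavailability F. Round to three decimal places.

Trapezoidal AUC_0→2.5 (oral suspension):
  [0→1]: (0.00+15.51)/2 × 1 = 7.755
  [1→2]: (15.51+13.09)/2 × 1 = 14.3
  [2→2.5]: (13.09+11.39)/2 × 0.5 = 6.12
  Sum = 28.175 µg/mL·hr
Tail: C_last/k_e = 11.39/0.306 = 37.222
AUC_0→∞ (oral suspension) = 28.175 + 37.222 = 65.397 µg/mL·hr
F = (AUC_ev/D_ev)/(AUC_iv/D_iv) = (65.397/75)/(224/50) = 0.87196/4.48 = 0.1946

F = 0.195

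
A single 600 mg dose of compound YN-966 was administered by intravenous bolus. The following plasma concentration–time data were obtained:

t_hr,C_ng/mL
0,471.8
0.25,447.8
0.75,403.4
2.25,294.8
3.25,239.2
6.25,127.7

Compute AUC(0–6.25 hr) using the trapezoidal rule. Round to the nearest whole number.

Trapezoidal AUC_0→6.25:
  [0→0.25]: (471.8+447.8)/2 × 0.25 = 114.95
  [0.25→0.75]: (447.8+403.4)/2 × 0.5 = 212.8
  [0.75→2.25]: (403.4+294.8)/2 × 1.5 = 523.65
  [2.25→3.25]: (294.8+239.2)/2 × 1 = 267.0
  [3.25→6.25]: (239.2+127.7)/2 × 3 = 550.35
  Sum = 1668.75 ng/mL·hr

AUC = 1669 ng/mL·hr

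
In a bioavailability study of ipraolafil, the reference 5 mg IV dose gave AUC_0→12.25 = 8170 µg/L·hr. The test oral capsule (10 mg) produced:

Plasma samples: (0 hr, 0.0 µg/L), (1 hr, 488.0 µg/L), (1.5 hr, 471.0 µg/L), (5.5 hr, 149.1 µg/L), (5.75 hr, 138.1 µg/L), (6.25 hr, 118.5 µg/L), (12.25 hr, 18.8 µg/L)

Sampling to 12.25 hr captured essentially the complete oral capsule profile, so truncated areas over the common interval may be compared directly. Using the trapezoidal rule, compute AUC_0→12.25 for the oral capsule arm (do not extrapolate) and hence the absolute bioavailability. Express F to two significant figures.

Trapezoidal AUC_0→12.25 (oral capsule):
  [0→1]: (0.0+488.0)/2 × 1 = 244.0
  [1→1.5]: (488.0+471.0)/2 × 0.5 = 239.75
  [1.5→5.5]: (471.0+149.1)/2 × 4 = 1240.2
  [5.5→5.75]: (149.1+138.1)/2 × 0.25 = 35.9
  [5.75→6.25]: (138.1+118.5)/2 × 0.5 = 64.15
  [6.25→12.25]: (118.5+18.8)/2 × 6 = 411.9
  Sum = 2235.9 µg/L·hr
F = (AUC_ev/D_ev)/(AUC_iv/D_iv) = (2235.9/10)/(8170/5) = 223.59/1634 = 0.1368

F = 0.14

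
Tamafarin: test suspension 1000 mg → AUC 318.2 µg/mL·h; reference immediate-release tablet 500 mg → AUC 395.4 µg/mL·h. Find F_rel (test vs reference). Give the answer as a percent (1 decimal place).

F_rel = 40.2%

F_rel = (AUC_test/D_test) / (AUC_ref/D_ref)
      = (318.2/1000) / (395.4/500)
      = 0.3182 / 0.7908 = 0.4024 = 40.24%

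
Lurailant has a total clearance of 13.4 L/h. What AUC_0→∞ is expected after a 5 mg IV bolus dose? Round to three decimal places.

AUC_0→∞ = Dose_iv / CL
        = 5 / 13.4 = 0.373134 mg/L·h

AUC = 0.373 mg/L·h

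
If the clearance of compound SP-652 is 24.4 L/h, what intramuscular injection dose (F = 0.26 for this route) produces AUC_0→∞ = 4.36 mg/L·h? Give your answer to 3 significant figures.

Dose = CL × AUC_0→∞ / F
     = 24.4 × 4.36 / 0.26 = 409.169 mg

Dose = 409 mg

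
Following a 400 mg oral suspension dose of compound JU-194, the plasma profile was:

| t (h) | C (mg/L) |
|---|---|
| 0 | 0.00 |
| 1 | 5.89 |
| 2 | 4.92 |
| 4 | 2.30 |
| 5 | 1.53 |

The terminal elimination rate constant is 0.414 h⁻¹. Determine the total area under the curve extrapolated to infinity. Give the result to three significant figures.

Trapezoidal AUC_0→5:
  [0→1]: (0.00+5.89)/2 × 1 = 2.945
  [1→2]: (5.89+4.92)/2 × 1 = 5.405
  [2→4]: (4.92+2.30)/2 × 2 = 7.22
  [4→5]: (2.30+1.53)/2 × 1 = 1.915
  Sum = 17.485 mg/L·h
Extrapolated tail: C_last / k_e = 1.53 / 0.414 = 3.696
AUC_0→∞ = 17.485 + 3.696 = 21.181 mg/L·h

AUC = 21.2 mg/L·h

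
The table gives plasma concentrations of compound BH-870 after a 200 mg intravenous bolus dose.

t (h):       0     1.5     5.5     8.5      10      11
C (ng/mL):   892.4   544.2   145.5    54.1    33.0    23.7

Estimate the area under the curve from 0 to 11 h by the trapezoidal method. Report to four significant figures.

AUC = 2850 ng/mL·h

Trapezoidal AUC_0→11:
  [0→1.5]: (892.4+544.2)/2 × 1.5 = 1077.45
  [1.5→5.5]: (544.2+145.5)/2 × 4 = 1379.4
  [5.5→8.5]: (145.5+54.1)/2 × 3 = 299.4
  [8.5→10]: (54.1+33.0)/2 × 1.5 = 65.325
  [10→11]: (33.0+23.7)/2 × 1 = 28.35
  Sum = 2849.925 ng/mL·h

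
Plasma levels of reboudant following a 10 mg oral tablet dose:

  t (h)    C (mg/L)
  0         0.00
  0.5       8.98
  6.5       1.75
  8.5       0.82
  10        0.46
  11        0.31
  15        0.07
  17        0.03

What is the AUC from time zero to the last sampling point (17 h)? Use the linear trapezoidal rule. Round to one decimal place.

Trapezoidal AUC_0→17:
  [0→0.5]: (0.00+8.98)/2 × 0.5 = 2.245
  [0.5→6.5]: (8.98+1.75)/2 × 6 = 32.19
  [6.5→8.5]: (1.75+0.82)/2 × 2 = 2.57
  [8.5→10]: (0.82+0.46)/2 × 1.5 = 0.96
  [10→11]: (0.46+0.31)/2 × 1 = 0.385
  [11→15]: (0.31+0.07)/2 × 4 = 0.76
  [15→17]: (0.07+0.03)/2 × 2 = 0.1
  Sum = 39.21 mg/L·h

AUC = 39.2 mg/L·h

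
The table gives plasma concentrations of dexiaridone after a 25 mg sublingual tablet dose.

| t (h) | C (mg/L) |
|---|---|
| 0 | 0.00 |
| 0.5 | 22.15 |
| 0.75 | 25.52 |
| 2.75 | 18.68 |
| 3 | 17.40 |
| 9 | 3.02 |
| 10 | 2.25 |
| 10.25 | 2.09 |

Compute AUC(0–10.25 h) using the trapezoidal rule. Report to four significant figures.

Trapezoidal AUC_0→10.25:
  [0→0.5]: (0.00+22.15)/2 × 0.5 = 5.5375
  [0.5→0.75]: (22.15+25.52)/2 × 0.25 = 5.95875
  [0.75→2.75]: (25.52+18.68)/2 × 2 = 44.2
  [2.75→3]: (18.68+17.40)/2 × 0.25 = 4.51
  [3→9]: (17.40+3.02)/2 × 6 = 61.26
  [9→10]: (3.02+2.25)/2 × 1 = 2.635
  [10→10.25]: (2.25+2.09)/2 × 0.25 = 0.5425
  Sum = 124.64375 mg/L·h

AUC = 124.6 mg/L·h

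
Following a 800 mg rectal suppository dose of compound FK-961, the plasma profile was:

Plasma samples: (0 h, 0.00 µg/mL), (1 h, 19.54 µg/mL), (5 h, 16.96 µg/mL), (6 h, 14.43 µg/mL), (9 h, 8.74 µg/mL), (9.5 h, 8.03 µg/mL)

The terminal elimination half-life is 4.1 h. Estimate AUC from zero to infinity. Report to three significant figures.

Trapezoidal AUC_0→9.5:
  [0→1]: (0.00+19.54)/2 × 1 = 9.77
  [1→5]: (19.54+16.96)/2 × 4 = 73.0
  [5→6]: (16.96+14.43)/2 × 1 = 15.695
  [6→9]: (14.43+8.74)/2 × 3 = 34.755
  [9→9.5]: (8.74+8.03)/2 × 0.5 = 4.1925
  Sum = 137.4125 µg/mL·h
k_e = ln2 / t½ = 0.693147 / 4.1 = 0.1691 h^-1
Extrapolated tail: C_last / k_e = 8.03 / 0.1691 = 47.487
AUC_0→∞ = 137.4125 + 47.487 = 184.8995 µg/mL·h

AUC = 185 µg/mL·h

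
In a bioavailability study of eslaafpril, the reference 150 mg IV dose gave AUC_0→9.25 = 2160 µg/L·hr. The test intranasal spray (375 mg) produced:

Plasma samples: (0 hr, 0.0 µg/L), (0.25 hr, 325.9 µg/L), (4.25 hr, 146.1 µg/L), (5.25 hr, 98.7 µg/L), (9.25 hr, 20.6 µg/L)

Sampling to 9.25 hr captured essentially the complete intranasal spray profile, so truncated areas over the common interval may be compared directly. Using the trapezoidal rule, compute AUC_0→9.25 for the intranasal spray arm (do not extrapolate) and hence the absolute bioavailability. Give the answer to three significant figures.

Trapezoidal AUC_0→9.25 (intranasal spray):
  [0→0.25]: (0.0+325.9)/2 × 0.25 = 40.7375
  [0.25→4.25]: (325.9+146.1)/2 × 4 = 944.0
  [4.25→5.25]: (146.1+98.7)/2 × 1 = 122.4
  [5.25→9.25]: (98.7+20.6)/2 × 4 = 238.6
  Sum = 1345.7375 µg/L·hr
F = (AUC_ev/D_ev)/(AUC_iv/D_iv) = (1345.7375/375)/(2160/150) = 3.58863/14.4 = 0.2492

F = 0.249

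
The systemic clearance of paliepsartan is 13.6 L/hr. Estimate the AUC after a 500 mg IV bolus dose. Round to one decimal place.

AUC_0→∞ = Dose_iv / CL
        = 500 / 13.6 = 36.7647 mg/L·hr

AUC = 36.8 mg/L·hr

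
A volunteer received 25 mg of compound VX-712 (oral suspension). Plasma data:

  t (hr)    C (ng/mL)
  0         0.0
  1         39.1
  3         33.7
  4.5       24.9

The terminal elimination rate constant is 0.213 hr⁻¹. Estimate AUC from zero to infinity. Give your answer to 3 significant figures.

Trapezoidal AUC_0→4.5:
  [0→1]: (0.0+39.1)/2 × 1 = 19.55
  [1→3]: (39.1+33.7)/2 × 2 = 72.8
  [3→4.5]: (33.7+24.9)/2 × 1.5 = 43.95
  Sum = 136.3 ng/mL·hr
Extrapolated tail: C_last / k_e = 24.9 / 0.213 = 116.901
AUC_0→∞ = 136.3 + 116.901 = 253.201 ng/mL·hr

AUC = 253 ng/mL·hr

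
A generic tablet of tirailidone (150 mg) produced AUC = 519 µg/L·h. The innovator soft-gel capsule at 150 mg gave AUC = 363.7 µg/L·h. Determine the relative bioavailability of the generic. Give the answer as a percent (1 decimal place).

F_rel = (AUC_test/D_test) / (AUC_ref/D_ref)
      = (519/150) / (363.7/150)
      = 3.46 / 2.42467 = 1.4270 = 142.70%

F_rel = 142.7%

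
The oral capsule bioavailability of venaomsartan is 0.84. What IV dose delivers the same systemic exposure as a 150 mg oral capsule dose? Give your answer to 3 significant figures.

D_iv = 126 mg

Systemic exposure from an extravascular dose = F × D_ev, so the equivalent IV dose is F × D_ev.
D_iv = F × D_ev = 0.84 × 150 = 126 mg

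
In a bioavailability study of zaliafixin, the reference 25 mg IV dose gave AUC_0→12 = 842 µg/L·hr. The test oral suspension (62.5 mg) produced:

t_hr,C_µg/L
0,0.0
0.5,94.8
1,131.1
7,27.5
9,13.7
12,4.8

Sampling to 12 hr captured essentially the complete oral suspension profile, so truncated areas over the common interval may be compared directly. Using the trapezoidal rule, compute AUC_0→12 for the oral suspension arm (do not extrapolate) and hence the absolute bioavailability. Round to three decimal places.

Trapezoidal AUC_0→12 (oral suspension):
  [0→0.5]: (0.0+94.8)/2 × 0.5 = 23.7
  [0.5→1]: (94.8+131.1)/2 × 0.5 = 56.475
  [1→7]: (131.1+27.5)/2 × 6 = 475.8
  [7→9]: (27.5+13.7)/2 × 2 = 41.2
  [9→12]: (13.7+4.8)/2 × 3 = 27.75
  Sum = 624.925 µg/L·hr
F = (AUC_ev/D_ev)/(AUC_iv/D_iv) = (624.925/62.5)/(842/25) = 9.9988/33.68 = 0.2969

F = 0.297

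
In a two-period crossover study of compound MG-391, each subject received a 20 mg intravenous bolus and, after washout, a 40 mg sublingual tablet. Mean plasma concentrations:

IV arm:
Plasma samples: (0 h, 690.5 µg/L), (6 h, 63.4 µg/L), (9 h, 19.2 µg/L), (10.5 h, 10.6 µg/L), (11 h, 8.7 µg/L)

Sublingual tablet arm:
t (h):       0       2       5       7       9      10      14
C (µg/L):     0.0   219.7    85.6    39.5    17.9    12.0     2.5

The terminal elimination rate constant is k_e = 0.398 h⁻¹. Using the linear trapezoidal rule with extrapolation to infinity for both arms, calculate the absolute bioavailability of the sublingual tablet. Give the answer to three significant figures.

F = 0.187

Trapezoidal AUC_0→11 (IV):
  [0→6]: (690.5+63.4)/2 × 6 = 2261.7
  [6→9]: (63.4+19.2)/2 × 3 = 123.9
  [9→10.5]: (19.2+10.6)/2 × 1.5 = 22.35
  [10.5→11]: (10.6+8.7)/2 × 0.5 = 4.825
  Sum = 2412.775 µg/L·h
IV tail: 8.7/0.398 = 21.859; AUC_iv,0→∞ = 2412.775 + 21.859 = 2434.634 µg/L·h
Trapezoidal AUC_0→14 (sublingual tablet):
  [0→2]: (0.0+219.7)/2 × 2 = 219.7
  [2→5]: (219.7+85.6)/2 × 3 = 457.95
  [5→7]: (85.6+39.5)/2 × 2 = 125.1
  [7→9]: (39.5+17.9)/2 × 2 = 57.4
  [9→10]: (17.9+12.0)/2 × 1 = 14.95
  [10→14]: (12.0+2.5)/2 × 4 = 29.0
  Sum = 904.1 µg/L·h
sublingual tablet tail: 2.5/0.398 = 6.281; AUC_ev,0→∞ = 904.1 + 6.281 = 910.381 µg/L·h
F = (AUC_ev/D_ev)/(AUC_iv/D_iv) = (910.381/40)/(2434.634/20) = 22.759525/121.7317 = 0.1870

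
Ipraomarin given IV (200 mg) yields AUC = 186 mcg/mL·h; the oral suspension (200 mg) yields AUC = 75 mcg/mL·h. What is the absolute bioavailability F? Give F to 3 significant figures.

F = (AUC_ev / D_ev) / (AUC_iv / D_iv)
  = (75/200) / (186/200)
  = 0.375 / 0.93 = 0.4032

F = 0.403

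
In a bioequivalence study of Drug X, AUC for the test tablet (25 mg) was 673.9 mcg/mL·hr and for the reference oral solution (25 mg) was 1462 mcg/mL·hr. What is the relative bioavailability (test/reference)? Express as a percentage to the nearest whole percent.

F_rel = (AUC_test/D_test) / (AUC_ref/D_ref)
      = (673.9/25) / (1462/25)
      = 26.956 / 58.48 = 0.4609 = 46.09%

F_rel = 46%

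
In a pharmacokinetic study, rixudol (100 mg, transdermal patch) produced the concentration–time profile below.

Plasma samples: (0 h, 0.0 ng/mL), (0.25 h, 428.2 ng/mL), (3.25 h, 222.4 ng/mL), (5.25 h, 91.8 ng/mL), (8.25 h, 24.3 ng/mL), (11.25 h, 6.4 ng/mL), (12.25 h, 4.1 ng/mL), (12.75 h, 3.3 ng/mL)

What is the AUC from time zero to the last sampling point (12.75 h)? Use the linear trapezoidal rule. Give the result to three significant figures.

AUC = 1570 ng/mL·h

Trapezoidal AUC_0→12.75:
  [0→0.25]: (0.0+428.2)/2 × 0.25 = 53.525
  [0.25→3.25]: (428.2+222.4)/2 × 3 = 975.9
  [3.25→5.25]: (222.4+91.8)/2 × 2 = 314.2
  [5.25→8.25]: (91.8+24.3)/2 × 3 = 174.15
  [8.25→11.25]: (24.3+6.4)/2 × 3 = 46.05
  [11.25→12.25]: (6.4+4.1)/2 × 1 = 5.25
  [12.25→12.75]: (4.1+3.3)/2 × 0.5 = 1.85
  Sum = 1570.925 ng/mL·h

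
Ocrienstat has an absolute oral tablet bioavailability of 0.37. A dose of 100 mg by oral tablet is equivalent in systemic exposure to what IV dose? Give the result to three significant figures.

D_iv = 37.0 mg

Systemic exposure from an extravascular dose = F × D_ev, so the equivalent IV dose is F × D_ev.
D_iv = F × D_ev = 0.37 × 100 = 37 mg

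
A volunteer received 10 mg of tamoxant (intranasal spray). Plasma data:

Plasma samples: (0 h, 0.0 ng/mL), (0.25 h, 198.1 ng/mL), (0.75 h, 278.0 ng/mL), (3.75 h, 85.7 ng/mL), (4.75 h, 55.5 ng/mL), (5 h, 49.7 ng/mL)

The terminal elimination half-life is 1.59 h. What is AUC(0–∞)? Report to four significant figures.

Trapezoidal AUC_0→5:
  [0→0.25]: (0.0+198.1)/2 × 0.25 = 24.7625
  [0.25→0.75]: (198.1+278.0)/2 × 0.5 = 119.025
  [0.75→3.75]: (278.0+85.7)/2 × 3 = 545.55
  [3.75→4.75]: (85.7+55.5)/2 × 1 = 70.6
  [4.75→5]: (55.5+49.7)/2 × 0.25 = 13.15
  Sum = 773.0875 ng/mL·h
k_e = ln2 / t½ = 0.693147 / 1.59 = 0.4359 h^-1
Extrapolated tail: C_last / k_e = 49.7 / 0.4359 = 114.017
AUC_0→∞ = 773.0875 + 114.017 = 887.1045 ng/mL·h

AUC = 887.1 ng/mL·h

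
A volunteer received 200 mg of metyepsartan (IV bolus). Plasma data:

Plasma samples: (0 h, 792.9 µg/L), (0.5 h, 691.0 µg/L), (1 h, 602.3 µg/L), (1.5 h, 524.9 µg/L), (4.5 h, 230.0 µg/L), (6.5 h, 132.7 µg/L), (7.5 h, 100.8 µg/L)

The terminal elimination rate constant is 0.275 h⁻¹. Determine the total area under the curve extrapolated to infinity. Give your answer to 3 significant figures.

AUC = 2950 µg/L·h

Trapezoidal AUC_0→7.5:
  [0→0.5]: (792.9+691.0)/2 × 0.5 = 370.975
  [0.5→1]: (691.0+602.3)/2 × 0.5 = 323.325
  [1→1.5]: (602.3+524.9)/2 × 0.5 = 281.8
  [1.5→4.5]: (524.9+230.0)/2 × 3 = 1132.35
  [4.5→6.5]: (230.0+132.7)/2 × 2 = 362.7
  [6.5→7.5]: (132.7+100.8)/2 × 1 = 116.75
  Sum = 2587.9 µg/L·h
Extrapolated tail: C_last / k_e = 100.8 / 0.275 = 366.545
AUC_0→∞ = 2587.9 + 366.545 = 2954.445 µg/L·h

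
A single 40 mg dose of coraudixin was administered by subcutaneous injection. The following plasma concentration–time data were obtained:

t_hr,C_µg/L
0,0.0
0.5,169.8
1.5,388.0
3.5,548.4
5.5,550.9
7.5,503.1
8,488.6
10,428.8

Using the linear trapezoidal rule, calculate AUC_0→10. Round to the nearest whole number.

AUC = 4576 µg/L·hr

Trapezoidal AUC_0→10:
  [0→0.5]: (0.0+169.8)/2 × 0.5 = 42.45
  [0.5→1.5]: (169.8+388.0)/2 × 1 = 278.9
  [1.5→3.5]: (388.0+548.4)/2 × 2 = 936.4
  [3.5→5.5]: (548.4+550.9)/2 × 2 = 1099.3
  [5.5→7.5]: (550.9+503.1)/2 × 2 = 1054.0
  [7.5→8]: (503.1+488.6)/2 × 0.5 = 247.925
  [8→10]: (488.6+428.8)/2 × 2 = 917.4
  Sum = 4576.375 µg/L·hr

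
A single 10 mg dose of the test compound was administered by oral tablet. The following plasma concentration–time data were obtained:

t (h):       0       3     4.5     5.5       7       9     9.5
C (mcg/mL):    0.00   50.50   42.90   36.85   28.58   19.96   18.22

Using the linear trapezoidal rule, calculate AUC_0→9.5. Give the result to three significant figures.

Trapezoidal AUC_0→9.5:
  [0→3]: (0.00+50.50)/2 × 3 = 75.75
  [3→4.5]: (50.50+42.90)/2 × 1.5 = 70.05
  [4.5→5.5]: (42.90+36.85)/2 × 1 = 39.875
  [5.5→7]: (36.85+28.58)/2 × 1.5 = 49.0725
  [7→9]: (28.58+19.96)/2 × 2 = 48.54
  [9→9.5]: (19.96+18.22)/2 × 0.5 = 9.545
  Sum = 292.8325 mcg/mL·h

AUC = 293 mcg/mL·h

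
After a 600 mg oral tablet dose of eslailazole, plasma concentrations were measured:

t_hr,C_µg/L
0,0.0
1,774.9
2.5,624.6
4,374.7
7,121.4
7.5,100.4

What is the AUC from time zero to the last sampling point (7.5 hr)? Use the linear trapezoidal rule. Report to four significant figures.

Trapezoidal AUC_0→7.5:
  [0→1]: (0.0+774.9)/2 × 1 = 387.45
  [1→2.5]: (774.9+624.6)/2 × 1.5 = 1049.625
  [2.5→4]: (624.6+374.7)/2 × 1.5 = 749.475
  [4→7]: (374.7+121.4)/2 × 3 = 744.15
  [7→7.5]: (121.4+100.4)/2 × 0.5 = 55.45
  Sum = 2986.15 µg/L·hr

AUC = 2986 µg/L·hr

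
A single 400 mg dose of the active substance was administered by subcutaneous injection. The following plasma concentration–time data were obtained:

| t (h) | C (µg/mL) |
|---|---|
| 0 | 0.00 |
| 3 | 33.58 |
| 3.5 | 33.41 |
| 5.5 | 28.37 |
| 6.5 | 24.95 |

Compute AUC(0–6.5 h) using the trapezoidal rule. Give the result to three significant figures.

AUC = 156 µg/mL·h

Trapezoidal AUC_0→6.5:
  [0→3]: (0.00+33.58)/2 × 3 = 50.37
  [3→3.5]: (33.58+33.41)/2 × 0.5 = 16.7475
  [3.5→5.5]: (33.41+28.37)/2 × 2 = 61.78
  [5.5→6.5]: (28.37+24.95)/2 × 1 = 26.66
  Sum = 155.5575 µg/mL·h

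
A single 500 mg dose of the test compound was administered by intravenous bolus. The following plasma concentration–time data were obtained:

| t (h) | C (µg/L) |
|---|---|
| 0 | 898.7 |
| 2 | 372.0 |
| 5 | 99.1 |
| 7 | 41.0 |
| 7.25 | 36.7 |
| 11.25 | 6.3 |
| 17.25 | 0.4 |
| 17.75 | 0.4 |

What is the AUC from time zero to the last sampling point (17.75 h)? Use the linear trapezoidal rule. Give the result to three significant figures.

AUC = 2230 µg/L·h

Trapezoidal AUC_0→17.75:
  [0→2]: (898.7+372.0)/2 × 2 = 1270.7
  [2→5]: (372.0+99.1)/2 × 3 = 706.65
  [5→7]: (99.1+41.0)/2 × 2 = 140.1
  [7→7.25]: (41.0+36.7)/2 × 0.25 = 9.7125
  [7.25→11.25]: (36.7+6.3)/2 × 4 = 86.0
  [11.25→17.25]: (6.3+0.4)/2 × 6 = 20.1
  [17.25→17.75]: (0.4+0.4)/2 × 0.5 = 0.2
  Sum = 2233.4625 µg/L·h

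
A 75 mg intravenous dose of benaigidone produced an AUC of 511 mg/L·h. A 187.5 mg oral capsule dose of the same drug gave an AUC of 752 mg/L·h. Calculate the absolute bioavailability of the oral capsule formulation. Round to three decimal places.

F = 0.589

F = (AUC_ev / D_ev) / (AUC_iv / D_iv)
  = (752/187.5) / (511/75)
  = 4.01067 / 6.81333 = 0.5887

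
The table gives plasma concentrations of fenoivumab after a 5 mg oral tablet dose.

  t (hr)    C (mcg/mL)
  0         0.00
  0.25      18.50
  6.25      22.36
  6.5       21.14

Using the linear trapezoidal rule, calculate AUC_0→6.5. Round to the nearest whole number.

AUC = 130 mcg/mL·hr

Trapezoidal AUC_0→6.5:
  [0→0.25]: (0.00+18.50)/2 × 0.25 = 2.3125
  [0.25→6.25]: (18.50+22.36)/2 × 6 = 122.58
  [6.25→6.5]: (22.36+21.14)/2 × 0.25 = 5.4375
  Sum = 130.33 mcg/mL·hr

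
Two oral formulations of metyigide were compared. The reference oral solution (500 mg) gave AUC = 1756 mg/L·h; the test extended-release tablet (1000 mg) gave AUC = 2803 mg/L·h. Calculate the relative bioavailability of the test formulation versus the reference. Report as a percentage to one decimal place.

F_rel = 79.8%

F_rel = (AUC_test/D_test) / (AUC_ref/D_ref)
      = (2803/1000) / (1756/500)
      = 2.803 / 3.512 = 0.7981 = 79.81%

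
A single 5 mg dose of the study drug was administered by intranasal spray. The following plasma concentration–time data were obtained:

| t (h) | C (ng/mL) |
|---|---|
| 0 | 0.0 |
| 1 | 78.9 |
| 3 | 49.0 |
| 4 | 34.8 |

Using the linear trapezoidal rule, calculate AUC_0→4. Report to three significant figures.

Trapezoidal AUC_0→4:
  [0→1]: (0.0+78.9)/2 × 1 = 39.45
  [1→3]: (78.9+49.0)/2 × 2 = 127.9
  [3→4]: (49.0+34.8)/2 × 1 = 41.9
  Sum = 209.25 ng/mL·h

AUC = 209 ng/mL·h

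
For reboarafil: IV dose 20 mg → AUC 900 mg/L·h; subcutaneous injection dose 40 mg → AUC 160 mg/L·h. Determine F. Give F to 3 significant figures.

F = 0.0889

F = (AUC_ev / D_ev) / (AUC_iv / D_iv)
  = (160/40) / (900/20)
  = 4 / 45 = 0.0889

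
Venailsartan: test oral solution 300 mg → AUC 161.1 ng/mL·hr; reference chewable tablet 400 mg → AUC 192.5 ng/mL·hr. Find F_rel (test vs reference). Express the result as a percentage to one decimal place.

F_rel = 111.6%

F_rel = (AUC_test/D_test) / (AUC_ref/D_ref)
      = (161.1/300) / (192.5/400)
      = 0.537 / 0.48125 = 1.1158 = 111.58%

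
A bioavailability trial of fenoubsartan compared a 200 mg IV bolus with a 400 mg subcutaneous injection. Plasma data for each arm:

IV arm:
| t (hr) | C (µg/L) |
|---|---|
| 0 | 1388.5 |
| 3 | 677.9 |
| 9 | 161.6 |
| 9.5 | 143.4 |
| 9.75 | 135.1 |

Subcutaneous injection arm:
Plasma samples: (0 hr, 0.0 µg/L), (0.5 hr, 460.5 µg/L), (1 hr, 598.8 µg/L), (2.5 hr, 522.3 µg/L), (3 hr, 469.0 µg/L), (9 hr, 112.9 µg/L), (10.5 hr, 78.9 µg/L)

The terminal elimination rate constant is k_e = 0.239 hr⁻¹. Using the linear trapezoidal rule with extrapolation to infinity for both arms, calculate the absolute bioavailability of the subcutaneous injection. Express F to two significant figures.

Trapezoidal AUC_0→9.75 (IV):
  [0→3]: (1388.5+677.9)/2 × 3 = 3099.6
  [3→9]: (677.9+161.6)/2 × 6 = 2518.5
  [9→9.5]: (161.6+143.4)/2 × 0.5 = 76.25
  [9.5→9.75]: (143.4+135.1)/2 × 0.25 = 34.8125
  Sum = 5729.1625 µg/L·hr
IV tail: 135.1/0.239 = 565.272; AUC_iv,0→∞ = 5729.1625 + 565.272 = 6294.4345 µg/L·hr
Trapezoidal AUC_0→10.5 (subcutaneous injection):
  [0→0.5]: (0.0+460.5)/2 × 0.5 = 115.125
  [0.5→1]: (460.5+598.8)/2 × 0.5 = 264.825
  [1→2.5]: (598.8+522.3)/2 × 1.5 = 840.825
  [2.5→3]: (522.3+469.0)/2 × 0.5 = 247.825
  [3→9]: (469.0+112.9)/2 × 6 = 1745.7
  [9→10.5]: (112.9+78.9)/2 × 1.5 = 143.85
  Sum = 3358.15 µg/L·hr
subcutaneous injection tail: 78.9/0.239 = 330.126; AUC_ev,0→∞ = 3358.15 + 330.126 = 3688.276 µg/L·hr
F = (AUC_ev/D_ev)/(AUC_iv/D_iv) = (3688.276/400)/(6294.4345/200) = 9.22069/31.4722 = 0.2930

F = 0.29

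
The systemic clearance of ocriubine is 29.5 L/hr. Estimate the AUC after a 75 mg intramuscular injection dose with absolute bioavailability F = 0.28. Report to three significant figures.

AUC_0→∞ = F × Dose / CL
        = 0.28 × 75 / 29.5 = 0.711864 mg/L·hr

AUC = 0.712 mg/L·hr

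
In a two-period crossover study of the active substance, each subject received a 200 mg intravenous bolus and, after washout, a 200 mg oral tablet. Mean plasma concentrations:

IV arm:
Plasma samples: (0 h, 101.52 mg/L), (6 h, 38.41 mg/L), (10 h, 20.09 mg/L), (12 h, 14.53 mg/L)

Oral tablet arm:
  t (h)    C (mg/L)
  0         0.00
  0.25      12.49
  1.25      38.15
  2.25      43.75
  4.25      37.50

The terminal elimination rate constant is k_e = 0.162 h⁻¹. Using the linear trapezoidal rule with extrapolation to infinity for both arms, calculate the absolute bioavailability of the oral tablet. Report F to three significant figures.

F = 0.576

Trapezoidal AUC_0→12 (IV):
  [0→6]: (101.52+38.41)/2 × 6 = 419.79
  [6→10]: (38.41+20.09)/2 × 4 = 117.0
  [10→12]: (20.09+14.53)/2 × 2 = 34.62
  Sum = 571.41 mg/L·h
IV tail: 14.53/0.162 = 89.691; AUC_iv,0→∞ = 571.41 + 89.691 = 661.101 mg/L·h
Trapezoidal AUC_0→4.25 (oral tablet):
  [0→0.25]: (0.00+12.49)/2 × 0.25 = 1.56125
  [0.25→1.25]: (12.49+38.15)/2 × 1 = 25.32
  [1.25→2.25]: (38.15+43.75)/2 × 1 = 40.95
  [2.25→4.25]: (43.75+37.50)/2 × 2 = 81.25
  Sum = 149.08125 mg/L·h
oral tablet tail: 37.50/0.162 = 231.481; AUC_ev,0→∞ = 149.08125 + 231.481 = 380.56225 mg/L·h
F = (AUC_ev/D_ev)/(AUC_iv/D_iv) = (380.56225/200)/(661.101/200) = 1.90281/3.305505 = 0.5756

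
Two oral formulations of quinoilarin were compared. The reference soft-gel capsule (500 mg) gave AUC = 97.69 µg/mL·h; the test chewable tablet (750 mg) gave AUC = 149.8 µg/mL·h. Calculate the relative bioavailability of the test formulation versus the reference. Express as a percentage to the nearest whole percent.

F_rel = 102%

F_rel = (AUC_test/D_test) / (AUC_ref/D_ref)
      = (149.8/750) / (97.69/500)
      = 0.199733 / 0.19538 = 1.0223 = 102.23%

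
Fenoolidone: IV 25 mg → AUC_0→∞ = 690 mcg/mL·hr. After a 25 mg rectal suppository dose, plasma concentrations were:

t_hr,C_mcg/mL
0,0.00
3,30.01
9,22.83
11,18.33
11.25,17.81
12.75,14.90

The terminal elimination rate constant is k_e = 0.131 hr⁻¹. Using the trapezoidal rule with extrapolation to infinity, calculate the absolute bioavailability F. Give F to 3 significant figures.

F = 0.562

Trapezoidal AUC_0→12.75 (rectal suppository):
  [0→3]: (0.00+30.01)/2 × 3 = 45.015
  [3→9]: (30.01+22.83)/2 × 6 = 158.52
  [9→11]: (22.83+18.33)/2 × 2 = 41.16
  [11→11.25]: (18.33+17.81)/2 × 0.25 = 4.5175
  [11.25→12.75]: (17.81+14.90)/2 × 1.5 = 24.5325
  Sum = 273.745 mcg/mL·hr
Tail: C_last/k_e = 14.90/0.131 = 113.740
AUC_0→∞ (rectal suppository) = 273.745 + 113.740 = 387.485 mcg/mL·hr
F = (AUC_ev/D_ev)/(AUC_iv/D_iv) = (387.485/25)/(690/25) = 15.4994/27.6 = 0.5616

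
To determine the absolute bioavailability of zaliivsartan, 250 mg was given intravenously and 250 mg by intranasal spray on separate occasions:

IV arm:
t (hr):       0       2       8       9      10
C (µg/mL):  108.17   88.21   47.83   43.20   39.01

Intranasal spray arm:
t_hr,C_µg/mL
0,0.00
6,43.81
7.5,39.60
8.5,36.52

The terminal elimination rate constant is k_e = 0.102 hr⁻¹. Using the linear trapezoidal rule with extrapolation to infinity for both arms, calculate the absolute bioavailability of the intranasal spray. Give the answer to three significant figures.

F = 0.550

Trapezoidal AUC_0→10 (IV):
  [0→2]: (108.17+88.21)/2 × 2 = 196.38
  [2→8]: (88.21+47.83)/2 × 6 = 408.12
  [8→9]: (47.83+43.20)/2 × 1 = 45.515
  [9→10]: (43.20+39.01)/2 × 1 = 41.105
  Sum = 691.12 µg/mL·hr
IV tail: 39.01/0.102 = 382.451; AUC_iv,0→∞ = 691.12 + 382.451 = 1073.571 µg/mL·hr
Trapezoidal AUC_0→8.5 (intranasal spray):
  [0→6]: (0.00+43.81)/2 × 6 = 131.43
  [6→7.5]: (43.81+39.60)/2 × 1.5 = 62.5575
  [7.5→8.5]: (39.60+36.52)/2 × 1 = 38.06
  Sum = 232.0475 µg/mL·hr
intranasal spray tail: 36.52/0.102 = 358.039; AUC_ev,0→∞ = 232.0475 + 358.039 = 590.0865 µg/mL·hr
F = (AUC_ev/D_ev)/(AUC_iv/D_iv) = (590.0865/250)/(1073.571/250) = 2.360346/4.294284 = 0.5496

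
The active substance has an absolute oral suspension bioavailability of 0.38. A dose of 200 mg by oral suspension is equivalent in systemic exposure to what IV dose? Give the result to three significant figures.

D_iv = 76.0 mg

Systemic exposure from an extravascular dose = F × D_ev, so the equivalent IV dose is F × D_ev.
D_iv = F × D_ev = 0.38 × 200 = 76 mg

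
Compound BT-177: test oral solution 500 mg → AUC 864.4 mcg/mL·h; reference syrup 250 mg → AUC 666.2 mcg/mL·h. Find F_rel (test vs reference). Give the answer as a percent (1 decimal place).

F_rel = 64.9%

F_rel = (AUC_test/D_test) / (AUC_ref/D_ref)
      = (864.4/500) / (666.2/250)
      = 1.7288 / 2.6648 = 0.6488 = 64.88%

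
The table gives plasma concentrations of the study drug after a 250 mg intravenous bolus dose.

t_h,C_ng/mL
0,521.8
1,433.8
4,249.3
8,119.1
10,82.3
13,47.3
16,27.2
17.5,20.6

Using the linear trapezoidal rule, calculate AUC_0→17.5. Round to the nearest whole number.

Trapezoidal AUC_0→17.5:
  [0→1]: (521.8+433.8)/2 × 1 = 477.8
  [1→4]: (433.8+249.3)/2 × 3 = 1024.65
  [4→8]: (249.3+119.1)/2 × 4 = 736.8
  [8→10]: (119.1+82.3)/2 × 2 = 201.4
  [10→13]: (82.3+47.3)/2 × 3 = 194.4
  [13→16]: (47.3+27.2)/2 × 3 = 111.75
  [16→17.5]: (27.2+20.6)/2 × 1.5 = 35.85
  Sum = 2782.65 ng/mL·h

AUC = 2783 ng/mL·h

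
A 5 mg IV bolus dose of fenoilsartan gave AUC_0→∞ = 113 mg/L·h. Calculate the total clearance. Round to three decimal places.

CL = Dose_iv / AUC_0→∞
   = 5 / 113 = 0.0442478 L/h

CL = 0.044 L/h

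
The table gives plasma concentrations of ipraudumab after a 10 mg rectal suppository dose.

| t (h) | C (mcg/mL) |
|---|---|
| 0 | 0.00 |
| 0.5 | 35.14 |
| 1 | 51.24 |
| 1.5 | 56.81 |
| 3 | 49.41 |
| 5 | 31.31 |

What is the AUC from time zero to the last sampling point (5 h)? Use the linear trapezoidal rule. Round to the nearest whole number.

AUC = 218 mcg/mL·h

Trapezoidal AUC_0→5:
  [0→0.5]: (0.00+35.14)/2 × 0.5 = 8.785
  [0.5→1]: (35.14+51.24)/2 × 0.5 = 21.595
  [1→1.5]: (51.24+56.81)/2 × 0.5 = 27.0125
  [1.5→3]: (56.81+49.41)/2 × 1.5 = 79.665
  [3→5]: (49.41+31.31)/2 × 2 = 80.72
  Sum = 217.7775 mcg/mL·h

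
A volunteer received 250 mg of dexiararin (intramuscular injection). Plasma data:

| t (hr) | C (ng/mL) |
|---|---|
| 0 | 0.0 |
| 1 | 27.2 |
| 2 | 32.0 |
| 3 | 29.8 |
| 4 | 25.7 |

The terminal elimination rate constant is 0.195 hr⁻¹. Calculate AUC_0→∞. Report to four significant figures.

Trapezoidal AUC_0→4:
  [0→1]: (0.0+27.2)/2 × 1 = 13.6
  [1→2]: (27.2+32.0)/2 × 1 = 29.6
  [2→3]: (32.0+29.8)/2 × 1 = 30.9
  [3→4]: (29.8+25.7)/2 × 1 = 27.75
  Sum = 101.85 ng/mL·hr
Extrapolated tail: C_last / k_e = 25.7 / 0.195 = 131.795
AUC_0→∞ = 101.85 + 131.795 = 233.645 ng/mL·hr

AUC = 233.6 ng/mL·hr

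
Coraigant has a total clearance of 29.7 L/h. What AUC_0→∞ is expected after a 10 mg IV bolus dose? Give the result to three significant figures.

AUC_0→∞ = Dose_iv / CL
        = 10 / 29.7 = 0.3367 mg/L·h

AUC = 0.337 mg/L·h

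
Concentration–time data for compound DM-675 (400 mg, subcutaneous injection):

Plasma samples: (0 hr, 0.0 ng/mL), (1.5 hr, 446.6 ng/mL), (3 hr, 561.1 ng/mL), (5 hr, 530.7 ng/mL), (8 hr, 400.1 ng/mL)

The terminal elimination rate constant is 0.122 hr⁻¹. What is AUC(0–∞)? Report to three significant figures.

AUC = 6860 ng/mL·hr

Trapezoidal AUC_0→8:
  [0→1.5]: (0.0+446.6)/2 × 1.5 = 334.95
  [1.5→3]: (446.6+561.1)/2 × 1.5 = 755.775
  [3→5]: (561.1+530.7)/2 × 2 = 1091.8
  [5→8]: (530.7+400.1)/2 × 3 = 1396.2
  Sum = 3578.725 ng/mL·hr
Extrapolated tail: C_last / k_e = 400.1 / 0.122 = 3279.508
AUC_0→∞ = 3578.725 + 3279.508 = 6858.233 ng/mL·hr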